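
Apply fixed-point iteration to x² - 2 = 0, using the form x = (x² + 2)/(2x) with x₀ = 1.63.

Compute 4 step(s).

Equation: x² - 2 = 0
Fixed-point form: x = (x² + 2)/(2x)
x₀ = 1.63

x_1 = g(1.630000) = 1.428497
x_2 = g(1.428497) = 1.414285
x_3 = g(1.414285) = 1.414214
x_4 = g(1.414214) = 1.414214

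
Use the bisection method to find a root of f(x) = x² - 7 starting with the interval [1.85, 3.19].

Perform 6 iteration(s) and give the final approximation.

f(x) = x² - 7
Initial interval: [1.85, 3.19]

Iteration 1:
  c_1 = (1.850000 + 3.190000)/2 = 2.520000
  f(c_1) = f(2.520000) = -0.649600
  f(a) × f(c) ≥ 0, new interval: [2.520000, 3.190000]
Iteration 2:
  c_2 = (2.520000 + 3.190000)/2 = 2.855000
  f(c_2) = f(2.855000) = 1.151025
  f(a) × f(c) < 0, new interval: [2.520000, 2.855000]
Iteration 3:
  c_3 = (2.520000 + 2.855000)/2 = 2.687500
  f(c_3) = f(2.687500) = 0.222656
  f(a) × f(c) < 0, new interval: [2.520000, 2.687500]
Iteration 4:
  c_4 = (2.520000 + 2.687500)/2 = 2.603750
  f(c_4) = f(2.603750) = -0.220486
  f(a) × f(c) ≥ 0, new interval: [2.603750, 2.687500]
Iteration 5:
  c_5 = (2.603750 + 2.687500)/2 = 2.645625
  f(c_5) = f(2.645625) = -0.000668
  f(a) × f(c) ≥ 0, new interval: [2.645625, 2.687500]
Iteration 6:
  c_6 = (2.645625 + 2.687500)/2 = 2.666562
  f(c_6) = f(2.666562) = 0.110556
  f(a) × f(c) < 0, new interval: [2.645625, 2.666562]

After 6 iteration(s), the approximation is c_6 = 2.666562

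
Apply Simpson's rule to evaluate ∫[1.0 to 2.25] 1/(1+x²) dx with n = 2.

f(x) = 1/(1+x²)
a = 1.0, b = 2.25, n = 2
h = (b - a)/n = 0.625000

Simpson's rule: (h/3)[f(x₀) + 4f(x₁) + 2f(x₂) + ... + f(xₙ)]

x_0 = 1.0000, f(x_0) = 0.500000, coefficient = 1
x_1 = 1.6250, f(x_1) = 0.274678, coefficient = 4
x_2 = 2.2500, f(x_2) = 0.164948, coefficient = 1

I ≈ (0.625000/3) × 1.763661 = 0.367429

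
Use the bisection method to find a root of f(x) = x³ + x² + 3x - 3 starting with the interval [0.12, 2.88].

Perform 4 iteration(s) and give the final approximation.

f(x) = x³ + x² + 3x - 3
Initial interval: [0.12, 2.88]

Iteration 1:
  c_1 = (0.120000 + 2.880000)/2 = 1.500000
  f(c_1) = f(1.500000) = 7.125000
  f(a) × f(c) < 0, new interval: [0.120000, 1.500000]
Iteration 2:
  c_2 = (0.120000 + 1.500000)/2 = 0.810000
  f(c_2) = f(0.810000) = 0.617541
  f(a) × f(c) < 0, new interval: [0.120000, 0.810000]
Iteration 3:
  c_3 = (0.120000 + 0.810000)/2 = 0.465000
  f(c_3) = f(0.465000) = -1.288230
  f(a) × f(c) ≥ 0, new interval: [0.465000, 0.810000]
Iteration 4:
  c_4 = (0.465000 + 0.810000)/2 = 0.637500
  f(c_4) = f(0.637500) = -0.422010
  f(a) × f(c) ≥ 0, new interval: [0.637500, 0.810000]

After 4 iteration(s), the approximation is c_4 = 0.637500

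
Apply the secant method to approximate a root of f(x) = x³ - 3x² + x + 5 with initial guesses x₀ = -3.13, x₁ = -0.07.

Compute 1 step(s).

f(x) = x³ - 3x² + x + 5
x₀ = -3.13, x₁ = -0.07

Secant formula: x_{n+1} = x_n - f(x_n)(x_n - x_{n-1})/(f(x_n) - f(x_{n-1}))

Iteration 1:
  f(-3.130000) = -58.184997
  f(-0.070000) = 4.914957
  x_2 = -0.070000 - 4.914957×(-0.070000 - (-3.130000))/(4.914957 - (-58.184997))
       = -0.308348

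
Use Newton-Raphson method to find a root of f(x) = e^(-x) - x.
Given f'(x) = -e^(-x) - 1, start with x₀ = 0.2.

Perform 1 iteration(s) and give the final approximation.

f(x) = e^(-x) - x
f'(x) = -e^(-x) - 1
x₀ = 0.2

Newton-Raphson formula: x_{n+1} = x_n - f(x_n)/f'(x_n)

Iteration 1:
  f(0.200000) = 0.618731
  f'(0.200000) = -1.818731
  x_1 = 0.200000 - 0.618731/(-1.818731) = 0.540199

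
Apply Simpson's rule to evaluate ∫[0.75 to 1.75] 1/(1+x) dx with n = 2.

f(x) = 1/(1+x)
a = 0.75, b = 1.75, n = 2
h = (b - a)/n = 0.500000

Simpson's rule: (h/3)[f(x₀) + 4f(x₁) + 2f(x₂) + ... + f(xₙ)]

x_0 = 0.7500, f(x_0) = 0.571429, coefficient = 1
x_1 = 1.2500, f(x_1) = 0.444444, coefficient = 4
x_2 = 1.7500, f(x_2) = 0.363636, coefficient = 1

I ≈ (0.500000/3) × 2.712843 = 0.452140
Exact value: 0.451985
Error: 0.000155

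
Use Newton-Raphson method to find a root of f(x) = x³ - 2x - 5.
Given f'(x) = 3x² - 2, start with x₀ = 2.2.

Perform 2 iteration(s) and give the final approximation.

f(x) = x³ - 2x - 5
f'(x) = 3x² - 2
x₀ = 2.2

Newton-Raphson formula: x_{n+1} = x_n - f(x_n)/f'(x_n)

Iteration 1:
  f(2.200000) = 1.248000
  f'(2.200000) = 12.520000
  x_1 = 2.200000 - 1.248000/12.520000 = 2.100319
Iteration 2:
  f(2.100319) = 0.064589
  f'(2.100319) = 11.234026
  x_2 = 2.100319 - 0.064589/11.234026 = 2.094570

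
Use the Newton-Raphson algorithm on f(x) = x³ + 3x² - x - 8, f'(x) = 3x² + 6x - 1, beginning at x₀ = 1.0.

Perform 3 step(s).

f(x) = x³ + 3x² - x - 8
f'(x) = 3x² + 6x - 1
x₀ = 1.0

Newton-Raphson formula: x_{n+1} = x_n - f(x_n)/f'(x_n)

Iteration 1:
  f(1.000000) = -5.000000
  f'(1.000000) = 8.000000
  x_1 = 1.000000 - (-5.000000)/8.000000 = 1.625000
Iteration 2:
  f(1.625000) = 2.587891
  f'(1.625000) = 16.671875
  x_2 = 1.625000 - 2.587891/16.671875 = 1.469775
Iteration 3:
  f(1.469775) = 0.186006
  f'(1.469775) = 14.299367
  x_3 = 1.469775 - 0.186006/14.299367 = 1.456767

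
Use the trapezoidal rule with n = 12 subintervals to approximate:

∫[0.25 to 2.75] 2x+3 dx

f(x) = 2x+3
a = 0.25, b = 2.75, n = 12
h = (b - a)/n = 0.208333

Trapezoidal rule: (h/2)[f(x₀) + 2f(x₁) + 2f(x₂) + ... + f(xₙ)]

x_0 = 0.2500, f(x_0) = 3.500000, coefficient = 1
x_1 = 0.4583, f(x_1) = 3.916667, coefficient = 2
x_2 = 0.6667, f(x_2) = 4.333333, coefficient = 2
x_3 = 0.8750, f(x_3) = 4.750000, coefficient = 2
x_4 = 1.0833, f(x_4) = 5.166667, coefficient = 2
x_5 = 1.2917, f(x_5) = 5.583333, coefficient = 2
x_6 = 1.5000, f(x_6) = 6.000000, coefficient = 2
x_7 = 1.7083, f(x_7) = 6.416667, coefficient = 2
x_8 = 1.9167, f(x_8) = 6.833333, coefficient = 2
x_9 = 2.1250, f(x_9) = 7.250000, coefficient = 2
x_10 = 2.3333, f(x_10) = 7.666667, coefficient = 2
x_11 = 2.5417, f(x_11) = 8.083333, coefficient = 2
x_12 = 2.7500, f(x_12) = 8.500000, coefficient = 1

I ≈ (0.208333/2) × 144.000000 = 15.000000
Exact value: 15.000000
Error: 0.000000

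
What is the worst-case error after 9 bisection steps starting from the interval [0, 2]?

Bisection error bound: |error| ≤ (b-a)/2^n
|error| ≤ (2 - 0)/2^9 = 2/2^9
|error| ≤ 0.0039062500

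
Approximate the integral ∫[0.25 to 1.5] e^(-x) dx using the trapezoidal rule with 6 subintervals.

f(x) = e^(-x)
a = 0.25, b = 1.5, n = 6
h = (b - a)/n = 0.208333

Trapezoidal rule: (h/2)[f(x₀) + 2f(x₁) + 2f(x₂) + ... + f(xₙ)]

x_0 = 0.2500, f(x_0) = 0.778801, coefficient = 1
x_1 = 0.4583, f(x_1) = 0.632337, coefficient = 2
x_2 = 0.6667, f(x_2) = 0.513417, coefficient = 2
x_3 = 0.8750, f(x_3) = 0.416862, coefficient = 2
x_4 = 1.0833, f(x_4) = 0.338465, coefficient = 2
x_5 = 1.2917, f(x_5) = 0.274812, coefficient = 2
x_6 = 1.5000, f(x_6) = 0.223130, coefficient = 1

I ≈ (0.208333/2) × 5.353718 = 0.557679
Exact value: 0.555671
Error: 0.002008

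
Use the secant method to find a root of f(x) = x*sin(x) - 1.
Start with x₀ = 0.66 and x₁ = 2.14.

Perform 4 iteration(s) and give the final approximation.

f(x) = x*sin(x) - 1
x₀ = 0.66, x₁ = 2.14

Secant formula: x_{n+1} = x_n - f(x_n)(x_n - x_{n-1})/(f(x_n) - f(x_{n-1}))

Iteration 1:
  f(0.660000) = -0.595343
  f(2.140000) = 0.802587
  x_2 = 2.140000 - 0.802587×(2.140000 - 0.660000)/(0.802587 - (-0.595343))
       = 1.290294
Iteration 2:
  f(2.140000) = 0.802587
  f(1.290294) = 0.239865
  x_3 = 1.290294 - 0.239865×(1.290294 - 2.140000)/(0.239865 - 0.802587)
       = 0.928100
Iteration 3:
  f(1.290294) = 0.239865
  f(0.928100) = -0.257073
  x_4 = 0.928100 - (-0.257073)×(0.928100 - 1.290294)/(-0.257073 - 0.239865)
       = 1.115468
Iteration 4:
  f(0.928100) = -0.257073
  f(1.115468) = 0.001820
  x_5 = 1.115468 - 0.001820×(1.115468 - 0.928100)/(0.001820 - (-0.257073))
       = 1.114151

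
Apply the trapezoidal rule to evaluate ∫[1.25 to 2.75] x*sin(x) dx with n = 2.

f(x) = x*sin(x)
a = 1.25, b = 2.75, n = 2
h = (b - a)/n = 0.750000

Trapezoidal rule: (h/2)[f(x₀) + 2f(x₁) + 2f(x₂) + ... + f(xₙ)]

x_0 = 1.2500, f(x_0) = 1.186231, coefficient = 1
x_1 = 2.0000, f(x_1) = 1.818595, coefficient = 2
x_2 = 2.7500, f(x_2) = 1.049568, coefficient = 1

I ≈ (0.750000/2) × 5.872988 = 2.202371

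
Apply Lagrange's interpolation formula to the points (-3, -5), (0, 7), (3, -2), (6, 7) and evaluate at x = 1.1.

Lagrange interpolation formula:
P(x) = Σ yᵢ × Lᵢ(x)
where Lᵢ(x) = Π_{j≠i} (x - xⱼ)/(xᵢ - xⱼ)

L_0(1.1) = (1.1 - 0)/(-3 - 0) × (1.1 - 3)/(-3 - 3) × (1.1 - 6)/(-3 - 6) = -0.063216
L_1(1.1) = (1.1 - (-3))/(0 - (-3)) × (1.1 - 3)/(0 - 3) × (1.1 - 6)/(0 - 6) = 0.706870
L_2(1.1) = (1.1 - (-3))/(3 - (-3)) × (1.1 - 0)/(3 - 0) × (1.1 - 6)/(3 - 6) = 0.409241
L_3(1.1) = (1.1 - (-3))/(6 - (-3)) × (1.1 - 0)/(6 - 0) × (1.1 - 3)/(6 - 3) = -0.052895

P(1.1) = (-5)×L_0(1.1) + 7×L_1(1.1) + (-2)×L_2(1.1) + 7×L_3(1.1)
P(1.1) = 4.075426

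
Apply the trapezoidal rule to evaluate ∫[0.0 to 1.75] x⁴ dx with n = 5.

f(x) = x⁴
a = 0.0, b = 1.75, n = 5
h = (b - a)/n = 0.350000

Trapezoidal rule: (h/2)[f(x₀) + 2f(x₁) + 2f(x₂) + ... + f(xₙ)]

x_0 = 0.0000, f(x_0) = 0.000000, coefficient = 1
x_1 = 0.3500, f(x_1) = 0.015006, coefficient = 2
x_2 = 0.7000, f(x_2) = 0.240100, coefficient = 2
x_3 = 1.0500, f(x_3) = 1.215506, coefficient = 2
x_4 = 1.4000, f(x_4) = 3.841600, coefficient = 2
x_5 = 1.7500, f(x_5) = 9.378906, coefficient = 1

I ≈ (0.350000/2) × 20.003331 = 3.500583
Exact value: 3.282617
Error: 0.217966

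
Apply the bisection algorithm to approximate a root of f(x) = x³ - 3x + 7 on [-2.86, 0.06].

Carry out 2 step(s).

f(x) = x³ - 3x + 7
Initial interval: [-2.86, 0.06]

Iteration 1:
  c_1 = (-2.860000 + 0.060000)/2 = -1.400000
  f(c_1) = f(-1.400000) = 8.456000
  f(a) × f(c) < 0, new interval: [-2.860000, -1.400000]
Iteration 2:
  c_2 = (-2.860000 + (-1.400000))/2 = -2.130000
  f(c_2) = f(-2.130000) = 3.726403
  f(a) × f(c) < 0, new interval: [-2.860000, -2.130000]

After 2 iteration(s), the approximation is c_2 = -2.130000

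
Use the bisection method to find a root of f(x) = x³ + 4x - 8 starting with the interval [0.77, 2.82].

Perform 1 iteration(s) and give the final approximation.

f(x) = x³ + 4x - 8
Initial interval: [0.77, 2.82]

Iteration 1:
  c_1 = (0.770000 + 2.820000)/2 = 1.795000
  f(c_1) = f(1.795000) = 4.963535
  f(a) × f(c) < 0, new interval: [0.770000, 1.795000]

After 1 iteration(s), the approximation is c_1 = 1.795000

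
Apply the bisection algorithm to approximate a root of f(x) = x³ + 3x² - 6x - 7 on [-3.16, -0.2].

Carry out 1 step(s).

f(x) = x³ + 3x² - 6x - 7
Initial interval: [-3.16, -0.2]

Iteration 1:
  c_1 = (-3.160000 + (-0.200000))/2 = -1.680000
  f(c_1) = f(-1.680000) = 6.805568
  f(a) × f(c) ≥ 0, new interval: [-1.680000, -0.200000]

After 1 iteration(s), the approximation is c_1 = -1.680000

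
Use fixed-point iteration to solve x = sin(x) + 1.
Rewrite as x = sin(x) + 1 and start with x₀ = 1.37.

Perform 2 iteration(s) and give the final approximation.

Equation: x = sin(x) + 1
Fixed-point form: x = sin(x) + 1
x₀ = 1.37

x_1 = g(1.370000) = 1.979908
x_2 = g(1.979908) = 1.917475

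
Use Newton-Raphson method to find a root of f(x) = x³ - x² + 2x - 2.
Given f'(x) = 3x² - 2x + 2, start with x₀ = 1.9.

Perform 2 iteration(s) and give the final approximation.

f(x) = x³ - x² + 2x - 2
f'(x) = 3x² - 2x + 2
x₀ = 1.9

Newton-Raphson formula: x_{n+1} = x_n - f(x_n)/f'(x_n)

Iteration 1:
  f(1.900000) = 5.049000
  f'(1.900000) = 9.030000
  x_1 = 1.900000 - 5.049000/9.030000 = 1.340864
Iteration 2:
  f(1.340864) = 1.294572
  f'(1.340864) = 4.712020
  x_2 = 1.340864 - 1.294572/4.712020 = 1.066126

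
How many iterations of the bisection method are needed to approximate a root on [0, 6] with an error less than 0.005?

We need (b-a)/2^n ≤ 0.005
(6 - 0)/2^n ≤ 0.005
6/2^n ≤ 0.005
2^n ≥ 1200
n ≥ log₂(1200) = 10.23
n ≥ 11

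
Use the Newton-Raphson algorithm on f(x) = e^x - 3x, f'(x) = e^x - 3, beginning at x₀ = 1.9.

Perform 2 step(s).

f(x) = e^x - 3x
f'(x) = e^x - 3
x₀ = 1.9

Newton-Raphson formula: x_{n+1} = x_n - f(x_n)/f'(x_n)

Iteration 1:
  f(1.900000) = 0.985894
  f'(1.900000) = 3.685894
  x_1 = 1.900000 - 0.985894/3.685894 = 1.632522
Iteration 2:
  f(1.632522) = 0.219198
  f'(1.632522) = 2.116765
  x_2 = 1.632522 - 0.219198/2.116765 = 1.528969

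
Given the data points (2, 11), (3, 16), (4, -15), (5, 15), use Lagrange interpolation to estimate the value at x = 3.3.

Lagrange interpolation formula:
P(x) = Σ yᵢ × Lᵢ(x)
where Lᵢ(x) = Π_{j≠i} (x - xⱼ)/(xᵢ - xⱼ)

L_0(3.3) = (3.3 - 3)/(2 - 3) × (3.3 - 4)/(2 - 4) × (3.3 - 5)/(2 - 5) = -0.059500
L_1(3.3) = (3.3 - 2)/(3 - 2) × (3.3 - 4)/(3 - 4) × (3.3 - 5)/(3 - 5) = 0.773500
L_2(3.3) = (3.3 - 2)/(4 - 2) × (3.3 - 3)/(4 - 3) × (3.3 - 5)/(4 - 5) = 0.331500
L_3(3.3) = (3.3 - 2)/(5 - 2) × (3.3 - 3)/(5 - 3) × (3.3 - 4)/(5 - 4) = -0.045500

P(3.3) = 11×L_0(3.3) + 16×L_1(3.3) + (-15)×L_2(3.3) + 15×L_3(3.3)
P(3.3) = 6.066500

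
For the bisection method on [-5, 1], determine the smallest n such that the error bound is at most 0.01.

We need (b-a)/2^n ≤ 0.01
(1 - (-5))/2^n ≤ 0.01
6/2^n ≤ 0.01
2^n ≥ 600
n ≥ log₂(600) = 9.23
n ≥ 10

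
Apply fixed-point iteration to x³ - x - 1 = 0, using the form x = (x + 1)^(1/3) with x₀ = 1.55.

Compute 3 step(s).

Equation: x³ - x - 1 = 0
Fixed-point form: x = (x + 1)^(1/3)
x₀ = 1.55

x_1 = g(1.550000) = 1.366197
x_2 = g(1.366197) = 1.332550
x_3 = g(1.332550) = 1.326204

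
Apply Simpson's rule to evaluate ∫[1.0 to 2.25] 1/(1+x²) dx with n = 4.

f(x) = 1/(1+x²)
a = 1.0, b = 2.25, n = 4
h = (b - a)/n = 0.312500

Simpson's rule: (h/3)[f(x₀) + 4f(x₁) + 2f(x₂) + ... + f(xₙ)]

x_0 = 1.0000, f(x_0) = 0.500000, coefficient = 1
x_1 = 1.3125, f(x_1) = 0.367288, coefficient = 4
x_2 = 1.6250, f(x_2) = 0.274678, coefficient = 2
x_3 = 1.9375, f(x_3) = 0.210353, coefficient = 4
x_4 = 2.2500, f(x_4) = 0.164948, coefficient = 1

I ≈ (0.312500/3) × 3.524872 = 0.367174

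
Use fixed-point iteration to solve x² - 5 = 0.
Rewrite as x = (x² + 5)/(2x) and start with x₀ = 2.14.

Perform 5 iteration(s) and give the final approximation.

Equation: x² - 5 = 0
Fixed-point form: x = (x² + 5)/(2x)
x₀ = 2.14

x_1 = g(2.140000) = 2.238224
x_2 = g(2.238224) = 2.236069
x_3 = g(2.236069) = 2.236068
x_4 = g(2.236068) = 2.236068
x_5 = g(2.236068) = 2.236068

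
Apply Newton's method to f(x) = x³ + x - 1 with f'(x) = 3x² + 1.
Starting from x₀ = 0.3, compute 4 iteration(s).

f(x) = x³ + x - 1
f'(x) = 3x² + 1
x₀ = 0.3

Newton-Raphson formula: x_{n+1} = x_n - f(x_n)/f'(x_n)

Iteration 1:
  f(0.300000) = -0.673000
  f'(0.300000) = 1.270000
  x_1 = 0.300000 - (-0.673000)/1.270000 = 0.829921
Iteration 2:
  f(0.829921) = 0.401546
  f'(0.829921) = 3.066308
  x_2 = 0.829921 - 0.401546/3.066308 = 0.698967
Iteration 3:
  f(0.698967) = 0.040451
  f'(0.698967) = 2.465665
  x_3 = 0.698967 - 0.040451/2.465665 = 0.682561
Iteration 4:
  f(0.682561) = 0.000560
  f'(0.682561) = 2.397670
  x_4 = 0.682561 - 0.000560/2.397670 = 0.682328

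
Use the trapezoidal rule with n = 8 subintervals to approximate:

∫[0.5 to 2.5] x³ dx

f(x) = x³
a = 0.5, b = 2.5, n = 8
h = (b - a)/n = 0.250000

Trapezoidal rule: (h/2)[f(x₀) + 2f(x₁) + 2f(x₂) + ... + f(xₙ)]

x_0 = 0.5000, f(x_0) = 0.125000, coefficient = 1
x_1 = 0.7500, f(x_1) = 0.421875, coefficient = 2
x_2 = 1.0000, f(x_2) = 1.000000, coefficient = 2
x_3 = 1.2500, f(x_3) = 1.953125, coefficient = 2
x_4 = 1.5000, f(x_4) = 3.375000, coefficient = 2
x_5 = 1.7500, f(x_5) = 5.359375, coefficient = 2
x_6 = 2.0000, f(x_6) = 8.000000, coefficient = 2
x_7 = 2.2500, f(x_7) = 11.390625, coefficient = 2
x_8 = 2.5000, f(x_8) = 15.625000, coefficient = 1

I ≈ (0.250000/2) × 78.750000 = 9.843750
Exact value: 9.750000
Error: 0.093750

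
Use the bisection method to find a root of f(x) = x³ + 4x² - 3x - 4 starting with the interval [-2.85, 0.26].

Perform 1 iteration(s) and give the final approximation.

f(x) = x³ + 4x² - 3x - 4
Initial interval: [-2.85, 0.26]

Iteration 1:
  c_1 = (-2.850000 + 0.260000)/2 = -1.295000
  f(c_1) = f(-1.295000) = 4.421353
  f(a) × f(c) ≥ 0, new interval: [-1.295000, 0.260000]

After 1 iteration(s), the approximation is c_1 = -1.295000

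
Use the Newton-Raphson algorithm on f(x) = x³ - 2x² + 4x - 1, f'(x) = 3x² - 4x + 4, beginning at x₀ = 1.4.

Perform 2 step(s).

f(x) = x³ - 2x² + 4x - 1
f'(x) = 3x² - 4x + 4
x₀ = 1.4

Newton-Raphson formula: x_{n+1} = x_n - f(x_n)/f'(x_n)

Iteration 1:
  f(1.400000) = 3.424000
  f'(1.400000) = 4.280000
  x_1 = 1.400000 - 3.424000/4.280000 = 0.600000
Iteration 2:
  f(0.600000) = 0.896000
  f'(0.600000) = 2.680000
  x_2 = 0.600000 - 0.896000/2.680000 = 0.265672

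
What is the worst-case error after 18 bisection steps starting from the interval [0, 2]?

Bisection error bound: |error| ≤ (b-a)/2^n
|error| ≤ (2 - 0)/2^18 = 2/2^18
|error| ≤ 0.0000076294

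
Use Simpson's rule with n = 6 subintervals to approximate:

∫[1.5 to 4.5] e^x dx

f(x) = e^x
a = 1.5, b = 4.5, n = 6
h = (b - a)/n = 0.500000

Simpson's rule: (h/3)[f(x₀) + 4f(x₁) + 2f(x₂) + ... + f(xₙ)]

x_0 = 1.5000, f(x_0) = 4.481689, coefficient = 1
x_1 = 2.0000, f(x_1) = 7.389056, coefficient = 4
x_2 = 2.5000, f(x_2) = 12.182494, coefficient = 2
x_3 = 3.0000, f(x_3) = 20.085537, coefficient = 4
x_4 = 3.5000, f(x_4) = 33.115452, coefficient = 2
x_5 = 4.0000, f(x_5) = 54.598150, coefficient = 4
x_6 = 4.5000, f(x_6) = 90.017131, coefficient = 1

I ≈ (0.500000/3) × 513.385684 = 85.564281
Exact value: 85.535442
Error: 0.028839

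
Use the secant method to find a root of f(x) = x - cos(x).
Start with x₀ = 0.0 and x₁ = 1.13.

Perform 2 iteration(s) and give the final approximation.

f(x) = x - cos(x)
x₀ = 0.0, x₁ = 1.13

Secant formula: x_{n+1} = x_n - f(x_n)(x_n - x_{n-1})/(f(x_n) - f(x_{n-1}))

Iteration 1:
  f(0.000000) = -1.000000
  f(1.130000) = 0.703340
  x_2 = 1.130000 - 0.703340×(1.130000 - 0.000000)/(0.703340 - (-1.000000))
       = 0.663402
Iteration 2:
  f(1.130000) = 0.703340
  f(0.663402) = -0.124499
  x_3 = 0.663402 - (-0.124499)×(0.663402 - 1.130000)/(-0.124499 - 0.703340)
       = 0.733574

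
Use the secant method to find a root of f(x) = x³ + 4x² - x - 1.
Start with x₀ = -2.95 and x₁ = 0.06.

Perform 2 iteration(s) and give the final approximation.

f(x) = x³ + 4x² - x - 1
x₀ = -2.95, x₁ = 0.06

Secant formula: x_{n+1} = x_n - f(x_n)(x_n - x_{n-1})/(f(x_n) - f(x_{n-1}))

Iteration 1:
  f(-2.950000) = 11.087625
  f(0.060000) = -1.045384
  x_2 = 0.060000 - (-1.045384)×(0.060000 - (-2.950000))/(-1.045384 - 11.087625)
       = -0.199343
Iteration 2:
  f(0.060000) = -1.045384
  f(-0.199343) = -0.649629
  x_3 = -0.199343 - (-0.649629)×(-0.199343 - 0.060000)/(-0.649629 - (-1.045384))
       = -0.625051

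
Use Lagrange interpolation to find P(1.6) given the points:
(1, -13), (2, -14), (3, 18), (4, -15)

Lagrange interpolation formula:
P(x) = Σ yᵢ × Lᵢ(x)
where Lᵢ(x) = Π_{j≠i} (x - xⱼ)/(xᵢ - xⱼ)

L_0(1.6) = (1.6 - 2)/(1 - 2) × (1.6 - 3)/(1 - 3) × (1.6 - 4)/(1 - 4) = 0.224000
L_1(1.6) = (1.6 - 1)/(2 - 1) × (1.6 - 3)/(2 - 3) × (1.6 - 4)/(2 - 4) = 1.008000
L_2(1.6) = (1.6 - 1)/(3 - 1) × (1.6 - 2)/(3 - 2) × (1.6 - 4)/(3 - 4) = -0.288000
L_3(1.6) = (1.6 - 1)/(4 - 1) × (1.6 - 2)/(4 - 2) × (1.6 - 3)/(4 - 3) = 0.056000

P(1.6) = (-13)×L_0(1.6) + (-14)×L_1(1.6) + 18×L_2(1.6) + (-15)×L_3(1.6)
P(1.6) = -23.048000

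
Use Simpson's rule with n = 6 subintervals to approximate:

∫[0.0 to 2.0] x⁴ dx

f(x) = x⁴
a = 0.0, b = 2.0, n = 6
h = (b - a)/n = 0.333333

Simpson's rule: (h/3)[f(x₀) + 4f(x₁) + 2f(x₂) + ... + f(xₙ)]

x_0 = 0.0000, f(x_0) = 0.000000, coefficient = 1
x_1 = 0.3333, f(x_1) = 0.012346, coefficient = 4
x_2 = 0.6667, f(x_2) = 0.197531, coefficient = 2
x_3 = 1.0000, f(x_3) = 1.000000, coefficient = 4
x_4 = 1.3333, f(x_4) = 3.160494, coefficient = 2
x_5 = 1.6667, f(x_5) = 7.716049, coefficient = 4
x_6 = 2.0000, f(x_6) = 16.000000, coefficient = 1

I ≈ (0.333333/3) × 57.629630 = 6.403292
Exact value: 6.400000
Error: 0.003292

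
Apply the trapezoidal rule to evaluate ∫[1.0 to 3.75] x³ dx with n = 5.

f(x) = x³
a = 1.0, b = 3.75, n = 5
h = (b - a)/n = 0.550000

Trapezoidal rule: (h/2)[f(x₀) + 2f(x₁) + 2f(x₂) + ... + f(xₙ)]

x_0 = 1.0000, f(x_0) = 1.000000, coefficient = 1
x_1 = 1.5500, f(x_1) = 3.723875, coefficient = 2
x_2 = 2.1000, f(x_2) = 9.261000, coefficient = 2
x_3 = 2.6500, f(x_3) = 18.609625, coefficient = 2
x_4 = 3.2000, f(x_4) = 32.768000, coefficient = 2
x_5 = 3.7500, f(x_5) = 52.734375, coefficient = 1

I ≈ (0.550000/2) × 182.459375 = 50.176328
Exact value: 49.188477
Error: 0.987852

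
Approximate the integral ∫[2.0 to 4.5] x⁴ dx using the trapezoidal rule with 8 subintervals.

f(x) = x⁴
a = 2.0, b = 4.5, n = 8
h = (b - a)/n = 0.312500

Trapezoidal rule: (h/2)[f(x₀) + 2f(x₁) + 2f(x₂) + ... + f(xₙ)]

x_0 = 2.0000, f(x_0) = 16.000000, coefficient = 1
x_1 = 2.3125, f(x_1) = 28.597427, coefficient = 2
x_2 = 2.6250, f(x_2) = 47.480713, coefficient = 2
x_3 = 2.9375, f(x_3) = 74.458023, coefficient = 2
x_4 = 3.2500, f(x_4) = 111.566406, coefficient = 2
x_5 = 3.5625, f(x_5) = 161.071793, coefficient = 2
x_6 = 3.8750, f(x_6) = 225.468994, coefficient = 2
x_7 = 4.1875, f(x_7) = 307.481705, coefficient = 2
x_8 = 4.5000, f(x_8) = 410.062500, coefficient = 1

I ≈ (0.312500/2) × 2338.312622 = 365.361347
Exact value: 362.656250
Error: 2.705097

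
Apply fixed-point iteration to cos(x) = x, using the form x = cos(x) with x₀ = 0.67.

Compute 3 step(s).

Equation: cos(x) = x
Fixed-point form: x = cos(x)
x₀ = 0.67

x_1 = g(0.670000) = 0.783822
x_2 = g(0.783822) = 0.708221
x_3 = g(0.708221) = 0.759521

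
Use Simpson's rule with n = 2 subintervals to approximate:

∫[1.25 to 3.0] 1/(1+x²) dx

f(x) = 1/(1+x²)
a = 1.25, b = 3.0, n = 2
h = (b - a)/n = 0.875000

Simpson's rule: (h/3)[f(x₀) + 4f(x₁) + 2f(x₂) + ... + f(xₙ)]

x_0 = 1.2500, f(x_0) = 0.390244, coefficient = 1
x_1 = 2.1250, f(x_1) = 0.181303, coefficient = 4
x_2 = 3.0000, f(x_2) = 0.100000, coefficient = 1

I ≈ (0.875000/3) × 1.215456 = 0.354508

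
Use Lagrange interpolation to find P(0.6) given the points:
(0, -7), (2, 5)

Lagrange interpolation formula:
P(x) = Σ yᵢ × Lᵢ(x)
where Lᵢ(x) = Π_{j≠i} (x - xⱼ)/(xᵢ - xⱼ)

L_0(0.6) = (0.6 - 2)/(0 - 2) = 0.700000
L_1(0.6) = (0.6 - 0)/(2 - 0) = 0.300000

P(0.6) = (-7)×L_0(0.6) + 5×L_1(0.6)
P(0.6) = -3.400000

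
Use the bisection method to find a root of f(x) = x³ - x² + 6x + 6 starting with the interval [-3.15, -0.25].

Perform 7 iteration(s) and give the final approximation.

f(x) = x³ - x² + 6x + 6
Initial interval: [-3.15, -0.25]

Iteration 1:
  c_1 = (-3.150000 + (-0.250000))/2 = -1.700000
  f(c_1) = f(-1.700000) = -12.003000
  f(a) × f(c) ≥ 0, new interval: [-1.700000, -0.250000]
Iteration 2:
  c_2 = (-1.700000 + (-0.250000))/2 = -0.975000
  f(c_2) = f(-0.975000) = -1.727484
  f(a) × f(c) ≥ 0, new interval: [-0.975000, -0.250000]
Iteration 3:
  c_3 = (-0.975000 + (-0.250000))/2 = -0.612500
  f(c_3) = f(-0.612500) = 1.720061
  f(a) × f(c) < 0, new interval: [-0.975000, -0.612500]
Iteration 4:
  c_4 = (-0.975000 + (-0.612500))/2 = -0.793750
  f(c_4) = f(-0.793750) = 0.107367
  f(a) × f(c) < 0, new interval: [-0.975000, -0.793750]
Iteration 5:
  c_5 = (-0.975000 + (-0.793750))/2 = -0.884375
  f(c_5) = f(-0.884375) = -0.780056
  f(a) × f(c) ≥ 0, new interval: [-0.884375, -0.793750]
Iteration 6:
  c_6 = (-0.884375 + (-0.793750))/2 = -0.839062
  f(c_6) = f(-0.839062) = -0.329123
  f(a) × f(c) ≥ 0, new interval: [-0.839062, -0.793750]
Iteration 7:
  c_7 = (-0.839062 + (-0.793750))/2 = -0.816406
  f(c_7) = f(-0.816406) = -0.109107
  f(a) × f(c) ≥ 0, new interval: [-0.816406, -0.793750]

After 7 iteration(s), the approximation is c_7 = -0.816406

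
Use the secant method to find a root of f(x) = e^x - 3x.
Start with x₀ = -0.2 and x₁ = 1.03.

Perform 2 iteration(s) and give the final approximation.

f(x) = e^x - 3x
x₀ = -0.2, x₁ = 1.03

Secant formula: x_{n+1} = x_n - f(x_n)(x_n - x_{n-1})/(f(x_n) - f(x_{n-1}))

Iteration 1:
  f(-0.200000) = 1.418731
  f(1.030000) = -0.288934
  x_2 = 1.030000 - (-0.288934)×(1.030000 - (-0.200000))/(-0.288934 - 1.418731)
       = 0.821886
Iteration 2:
  f(1.030000) = -0.288934
  f(0.821886) = -0.190872
  x_3 = 0.821886 - (-0.190872)×(0.821886 - 1.030000)/(-0.190872 - (-0.288934))
       = 0.416805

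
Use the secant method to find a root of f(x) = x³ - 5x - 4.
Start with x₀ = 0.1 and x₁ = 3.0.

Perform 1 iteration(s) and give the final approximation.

f(x) = x³ - 5x - 4
x₀ = 0.1, x₁ = 3.0

Secant formula: x_{n+1} = x_n - f(x_n)(x_n - x_{n-1})/(f(x_n) - f(x_{n-1}))

Iteration 1:
  f(0.100000) = -4.499000
  f(3.000000) = 8.000000
  x_2 = 3.000000 - 8.000000×(3.000000 - 0.100000)/(8.000000 - (-4.499000))
       = 1.143852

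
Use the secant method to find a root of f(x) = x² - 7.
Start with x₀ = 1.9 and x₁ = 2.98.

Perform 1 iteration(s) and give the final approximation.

f(x) = x² - 7
x₀ = 1.9, x₁ = 2.98

Secant formula: x_{n+1} = x_n - f(x_n)(x_n - x_{n-1})/(f(x_n) - f(x_{n-1}))

Iteration 1:
  f(1.900000) = -3.390000
  f(2.980000) = 1.880400
  x_2 = 2.980000 - 1.880400×(2.980000 - 1.900000)/(1.880400 - (-3.390000))
       = 2.594672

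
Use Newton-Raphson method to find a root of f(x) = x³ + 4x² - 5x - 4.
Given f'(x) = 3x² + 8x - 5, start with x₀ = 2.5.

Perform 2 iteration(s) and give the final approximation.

f(x) = x³ + 4x² - 5x - 4
f'(x) = 3x² + 8x - 5
x₀ = 2.5

Newton-Raphson formula: x_{n+1} = x_n - f(x_n)/f'(x_n)

Iteration 1:
  f(2.500000) = 24.125000
  f'(2.500000) = 33.750000
  x_1 = 2.500000 - 24.125000/33.750000 = 1.785185
Iteration 2:
  f(1.785185) = 5.510801
  f'(1.785185) = 18.842140
  x_2 = 1.785185 - 5.510801/18.842140 = 1.492713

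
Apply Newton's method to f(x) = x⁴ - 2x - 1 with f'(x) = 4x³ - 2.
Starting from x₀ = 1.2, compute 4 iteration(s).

f(x) = x⁴ - 2x - 1
f'(x) = 4x³ - 2
x₀ = 1.2

Newton-Raphson formula: x_{n+1} = x_n - f(x_n)/f'(x_n)

Iteration 1:
  f(1.200000) = -1.326400
  f'(1.200000) = 4.912000
  x_1 = 1.200000 - (-1.326400)/4.912000 = 1.470033
Iteration 2:
  f(1.470033) = 0.729838
  f'(1.470033) = 10.706937
  x_2 = 1.470033 - 0.729838/10.706937 = 1.401868
Iteration 3:
  f(1.401868) = 0.058405
  f'(1.401868) = 9.019986
  x_3 = 1.401868 - 0.058405/9.019986 = 1.395393
Iteration 4:
  f(1.395393) = 0.000493
  f'(1.395393) = 8.867990
  x_4 = 1.395393 - 0.000493/8.867990 = 1.395337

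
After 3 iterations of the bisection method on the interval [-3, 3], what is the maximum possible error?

Bisection error bound: |error| ≤ (b-a)/2^n
|error| ≤ (3 - (-3))/2^3 = 6/2^3
|error| ≤ 0.7500000000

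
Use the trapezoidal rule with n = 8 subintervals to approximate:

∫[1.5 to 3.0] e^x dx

f(x) = e^x
a = 1.5, b = 3.0, n = 8
h = (b - a)/n = 0.187500

Trapezoidal rule: (h/2)[f(x₀) + 2f(x₁) + 2f(x₂) + ... + f(xₙ)]

x_0 = 1.5000, f(x_0) = 4.481689, coefficient = 1
x_1 = 1.6875, f(x_1) = 5.405949, coefficient = 2
x_2 = 1.8750, f(x_2) = 6.520819, coefficient = 2
x_3 = 2.0625, f(x_3) = 7.865609, coefficient = 2
x_4 = 2.2500, f(x_4) = 9.487736, coefficient = 2
x_5 = 2.4375, f(x_5) = 11.444394, coefficient = 2
x_6 = 2.6250, f(x_6) = 13.804574, coefficient = 2
x_7 = 2.8125, f(x_7) = 16.651495, coefficient = 2
x_8 = 3.0000, f(x_8) = 20.085537, coefficient = 1

I ≈ (0.187500/2) × 166.928379 = 15.649535
Exact value: 15.603848
Error: 0.045688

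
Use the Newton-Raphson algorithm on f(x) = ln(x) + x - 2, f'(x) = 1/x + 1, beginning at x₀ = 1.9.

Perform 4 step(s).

f(x) = ln(x) + x - 2
f'(x) = 1/x + 1
x₀ = 1.9

Newton-Raphson formula: x_{n+1} = x_n - f(x_n)/f'(x_n)

Iteration 1:
  f(1.900000) = 0.541854
  f'(1.900000) = 1.526316
  x_1 = 1.900000 - 0.541854/1.526316 = 1.544992
Iteration 2:
  f(1.544992) = -0.019989
  f'(1.544992) = 1.647252
  x_2 = 1.544992 - (-0.019989)/1.647252 = 1.557127
Iteration 3:
  f(1.557127) = -0.000031
  f'(1.557127) = 1.642208
  x_3 = 1.557127 - (-0.000031)/1.642208 = 1.557146
Iteration 4:
  f(1.557146) = 0.000000
  f'(1.557146) = 1.642201
  x_4 = 1.557146 - 0.000000/1.642201 = 1.557146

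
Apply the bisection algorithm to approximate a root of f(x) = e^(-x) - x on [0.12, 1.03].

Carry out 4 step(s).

f(x) = e^(-x) - x
Initial interval: [0.12, 1.03]

Iteration 1:
  c_1 = (0.120000 + 1.030000)/2 = 0.575000
  f(c_1) = f(0.575000) = -0.012295
  f(a) × f(c) < 0, new interval: [0.120000, 0.575000]
Iteration 2:
  c_2 = (0.120000 + 0.575000)/2 = 0.347500
  f(c_2) = f(0.347500) = 0.358952
  f(a) × f(c) ≥ 0, new interval: [0.347500, 0.575000]
Iteration 3:
  c_3 = (0.347500 + 0.575000)/2 = 0.461250
  f(c_3) = f(0.461250) = 0.169245
  f(a) × f(c) ≥ 0, new interval: [0.461250, 0.575000]
Iteration 4:
  c_4 = (0.461250 + 0.575000)/2 = 0.518125
  f(c_4) = f(0.518125) = 0.077511
  f(a) × f(c) ≥ 0, new interval: [0.518125, 0.575000]

After 4 iteration(s), the approximation is c_4 = 0.518125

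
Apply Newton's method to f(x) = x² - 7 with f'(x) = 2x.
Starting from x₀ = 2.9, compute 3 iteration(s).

f(x) = x² - 7
f'(x) = 2x
x₀ = 2.9

Newton-Raphson formula: x_{n+1} = x_n - f(x_n)/f'(x_n)

Iteration 1:
  f(2.900000) = 1.410000
  f'(2.900000) = 5.800000
  x_1 = 2.900000 - 1.410000/5.800000 = 2.656897
Iteration 2:
  f(2.656897) = 0.059099
  f'(2.656897) = 5.313793
  x_2 = 2.656897 - 0.059099/5.313793 = 2.645775
Iteration 3:
  f(2.645775) = 0.000124
  f'(2.645775) = 5.291549
  x_3 = 2.645775 - 0.000124/5.291549 = 2.645751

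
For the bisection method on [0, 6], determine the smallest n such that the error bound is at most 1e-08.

We need (b-a)/2^n ≤ 1e-08
(6 - 0)/2^n ≤ 1e-08
6/2^n ≤ 1e-08
2^n ≥ 600000000
n ≥ log₂(600000000) = 29.16
n ≥ 30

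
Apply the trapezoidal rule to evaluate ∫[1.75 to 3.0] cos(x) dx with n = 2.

f(x) = cos(x)
a = 1.75, b = 3.0, n = 2
h = (b - a)/n = 0.625000

Trapezoidal rule: (h/2)[f(x₀) + 2f(x₁) + 2f(x₂) + ... + f(xₙ)]

x_0 = 1.7500, f(x_0) = -0.178246, coefficient = 1
x_1 = 2.3750, f(x_1) = -0.720278, coefficient = 2
x_2 = 3.0000, f(x_2) = -0.989992, coefficient = 1

I ≈ (0.625000/2) × -2.608795 = -0.815249
Exact value: -0.842866
Error: 0.027617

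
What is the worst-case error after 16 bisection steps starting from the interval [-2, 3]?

Bisection error bound: |error| ≤ (b-a)/2^n
|error| ≤ (3 - (-2))/2^16 = 5/2^16
|error| ≤ 0.0000762939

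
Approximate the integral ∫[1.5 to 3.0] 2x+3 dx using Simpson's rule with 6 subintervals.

f(x) = 2x+3
a = 1.5, b = 3.0, n = 6
h = (b - a)/n = 0.250000

Simpson's rule: (h/3)[f(x₀) + 4f(x₁) + 2f(x₂) + ... + f(xₙ)]

x_0 = 1.5000, f(x_0) = 6.000000, coefficient = 1
x_1 = 1.7500, f(x_1) = 6.500000, coefficient = 4
x_2 = 2.0000, f(x_2) = 7.000000, coefficient = 2
x_3 = 2.2500, f(x_3) = 7.500000, coefficient = 4
x_4 = 2.5000, f(x_4) = 8.000000, coefficient = 2
x_5 = 2.7500, f(x_5) = 8.500000, coefficient = 4
x_6 = 3.0000, f(x_6) = 9.000000, coefficient = 1

I ≈ (0.250000/3) × 135.000000 = 11.250000
Exact value: 11.250000
Error: 0.000000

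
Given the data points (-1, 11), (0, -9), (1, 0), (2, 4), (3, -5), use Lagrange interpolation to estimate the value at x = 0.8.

Lagrange interpolation formula:
P(x) = Σ yᵢ × Lᵢ(x)
where Lᵢ(x) = Π_{j≠i} (x - xⱼ)/(xᵢ - xⱼ)

L_0(0.8) = (0.8 - 0)/(-1 - 0) × (0.8 - 1)/(-1 - 1) × (0.8 - 2)/(-1 - 2) × (0.8 - 3)/(-1 - 3) = -0.017600
L_1(0.8) = (0.8 - (-1))/(0 - (-1)) × (0.8 - 1)/(0 - 1) × (0.8 - 2)/(0 - 2) × (0.8 - 3)/(0 - 3) = 0.158400
L_2(0.8) = (0.8 - (-1))/(1 - (-1)) × (0.8 - 0)/(1 - 0) × (0.8 - 2)/(1 - 2) × (0.8 - 3)/(1 - 3) = 0.950400
L_3(0.8) = (0.8 - (-1))/(2 - (-1)) × (0.8 - 0)/(2 - 0) × (0.8 - 1)/(2 - 1) × (0.8 - 3)/(2 - 3) = -0.105600
L_4(0.8) = (0.8 - (-1))/(3 - (-1)) × (0.8 - 0)/(3 - 0) × (0.8 - 1)/(3 - 1) × (0.8 - 2)/(3 - 2) = 0.014400

P(0.8) = 11×L_0(0.8) + (-9)×L_1(0.8) + 0×L_2(0.8) + 4×L_3(0.8) + (-5)×L_4(0.8)
P(0.8) = -2.113600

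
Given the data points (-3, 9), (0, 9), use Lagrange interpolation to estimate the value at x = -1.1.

Lagrange interpolation formula:
P(x) = Σ yᵢ × Lᵢ(x)
where Lᵢ(x) = Π_{j≠i} (x - xⱼ)/(xᵢ - xⱼ)

L_0(-1.1) = (-1.1 - 0)/(-3 - 0) = 0.366667
L_1(-1.1) = (-1.1 - (-3))/(0 - (-3)) = 0.633333

P(-1.1) = 9×L_0(-1.1) + 9×L_1(-1.1)
P(-1.1) = 9.000000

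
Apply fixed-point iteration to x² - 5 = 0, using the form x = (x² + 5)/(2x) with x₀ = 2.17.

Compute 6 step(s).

Equation: x² - 5 = 0
Fixed-point form: x = (x² + 5)/(2x)
x₀ = 2.17

x_1 = g(2.170000) = 2.237074
x_2 = g(2.237074) = 2.236068
x_3 = g(2.236068) = 2.236068
x_4 = g(2.236068) = 2.236068
x_5 = g(2.236068) = 2.236068
x_6 = g(2.236068) = 2.236068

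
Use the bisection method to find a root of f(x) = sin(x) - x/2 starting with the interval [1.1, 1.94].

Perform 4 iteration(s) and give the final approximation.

f(x) = sin(x) - x/2
Initial interval: [1.1, 1.94]

Iteration 1:
  c_1 = (1.100000 + 1.940000)/2 = 1.520000
  f(c_1) = f(1.520000) = 0.238710
  f(a) × f(c) ≥ 0, new interval: [1.520000, 1.940000]
Iteration 2:
  c_2 = (1.520000 + 1.940000)/2 = 1.730000
  f(c_2) = f(1.730000) = 0.122354
  f(a) × f(c) ≥ 0, new interval: [1.730000, 1.940000]
Iteration 3:
  c_3 = (1.730000 + 1.940000)/2 = 1.835000
  f(c_3) = f(1.835000) = 0.047801
  f(a) × f(c) ≥ 0, new interval: [1.835000, 1.940000]
Iteration 4:
  c_4 = (1.835000 + 1.940000)/2 = 1.887500
  f(c_4) = f(1.887500) = 0.006517
  f(a) × f(c) ≥ 0, new interval: [1.887500, 1.940000]

After 4 iteration(s), the approximation is c_4 = 1.887500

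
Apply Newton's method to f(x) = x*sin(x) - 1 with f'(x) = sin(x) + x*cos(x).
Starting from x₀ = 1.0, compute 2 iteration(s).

f(x) = x*sin(x) - 1
f'(x) = sin(x) + x*cos(x)
x₀ = 1.0

Newton-Raphson formula: x_{n+1} = x_n - f(x_n)/f'(x_n)

Iteration 1:
  f(1.000000) = -0.158529
  f'(1.000000) = 1.381773
  x_1 = 1.000000 - (-0.158529)/1.381773 = 1.114729
Iteration 2:
  f(1.114729) = 0.000794
  f'(1.114729) = 1.388741
  x_2 = 1.114729 - 0.000794/1.388741 = 1.114157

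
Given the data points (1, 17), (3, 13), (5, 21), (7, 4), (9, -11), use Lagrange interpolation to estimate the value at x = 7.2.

Lagrange interpolation formula:
P(x) = Σ yᵢ × Lᵢ(x)
where Lᵢ(x) = Π_{j≠i} (x - xⱼ)/(xᵢ - xⱼ)

L_0(7.2) = (7.2 - 3)/(1 - 3) × (7.2 - 5)/(1 - 5) × (7.2 - 7)/(1 - 7) × (7.2 - 9)/(1 - 9) = -0.008663
L_1(7.2) = (7.2 - 1)/(3 - 1) × (7.2 - 5)/(3 - 5) × (7.2 - 7)/(3 - 7) × (7.2 - 9)/(3 - 9) = 0.051150
L_2(7.2) = (7.2 - 1)/(5 - 1) × (7.2 - 3)/(5 - 3) × (7.2 - 7)/(5 - 7) × (7.2 - 9)/(5 - 9) = -0.146475
L_3(7.2) = (7.2 - 1)/(7 - 1) × (7.2 - 3)/(7 - 3) × (7.2 - 5)/(7 - 5) × (7.2 - 9)/(7 - 9) = 1.074150
L_4(7.2) = (7.2 - 1)/(9 - 1) × (7.2 - 3)/(9 - 3) × (7.2 - 5)/(9 - 5) × (7.2 - 7)/(9 - 7) = 0.029838

P(7.2) = 17×L_0(7.2) + 13×L_1(7.2) + 21×L_2(7.2) + 4×L_3(7.2) + (-11)×L_4(7.2)
P(7.2) = 1.410100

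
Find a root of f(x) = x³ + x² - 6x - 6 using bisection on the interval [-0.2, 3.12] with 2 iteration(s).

f(x) = x³ + x² - 6x - 6
Initial interval: [-0.2, 3.12]

Iteration 1:
  c_1 = (-0.200000 + 3.120000)/2 = 1.460000
  f(c_1) = f(1.460000) = -9.516264
  f(a) × f(c) ≥ 0, new interval: [1.460000, 3.120000]
Iteration 2:
  c_2 = (1.460000 + 3.120000)/2 = 2.290000
  f(c_2) = f(2.290000) = -2.486911
  f(a) × f(c) ≥ 0, new interval: [2.290000, 3.120000]

After 2 iteration(s), the approximation is c_2 = 2.290000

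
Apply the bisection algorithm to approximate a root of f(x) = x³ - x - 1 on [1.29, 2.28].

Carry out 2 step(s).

f(x) = x³ - x - 1
Initial interval: [1.29, 2.28]

Iteration 1:
  c_1 = (1.290000 + 2.280000)/2 = 1.785000
  f(c_1) = f(1.785000) = 2.902412
  f(a) × f(c) < 0, new interval: [1.290000, 1.785000]
Iteration 2:
  c_2 = (1.290000 + 1.785000)/2 = 1.537500
  f(c_2) = f(1.537500) = 1.097006
  f(a) × f(c) < 0, new interval: [1.290000, 1.537500]

After 2 iteration(s), the approximation is c_2 = 1.537500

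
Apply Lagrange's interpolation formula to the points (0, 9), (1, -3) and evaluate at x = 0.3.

Lagrange interpolation formula:
P(x) = Σ yᵢ × Lᵢ(x)
where Lᵢ(x) = Π_{j≠i} (x - xⱼ)/(xᵢ - xⱼ)

L_0(0.3) = (0.3 - 1)/(0 - 1) = 0.700000
L_1(0.3) = (0.3 - 0)/(1 - 0) = 0.300000

P(0.3) = 9×L_0(0.3) + (-3)×L_1(0.3)
P(0.3) = 5.400000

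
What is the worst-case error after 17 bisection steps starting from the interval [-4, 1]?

Bisection error bound: |error| ≤ (b-a)/2^n
|error| ≤ (1 - (-4))/2^17 = 5/2^17
|error| ≤ 0.0000381470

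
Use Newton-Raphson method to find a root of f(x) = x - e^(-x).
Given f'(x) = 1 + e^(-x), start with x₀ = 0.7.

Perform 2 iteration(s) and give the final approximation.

f(x) = x - e^(-x)
f'(x) = 1 + e^(-x)
x₀ = 0.7

Newton-Raphson formula: x_{n+1} = x_n - f(x_n)/f'(x_n)

Iteration 1:
  f(0.700000) = 0.203415
  f'(0.700000) = 1.496585
  x_1 = 0.700000 - 0.203415/1.496585 = 0.564081
Iteration 2:
  f(0.564081) = -0.004802
  f'(0.564081) = 1.568883
  x_2 = 0.564081 - (-0.004802)/1.568883 = 0.567142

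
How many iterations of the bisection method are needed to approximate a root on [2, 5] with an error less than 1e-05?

We need (b-a)/2^n ≤ 1e-05
(5 - 2)/2^n ≤ 1e-05
3/2^n ≤ 1e-05
2^n ≥ 300000
n ≥ log₂(300000) = 18.19
n ≥ 19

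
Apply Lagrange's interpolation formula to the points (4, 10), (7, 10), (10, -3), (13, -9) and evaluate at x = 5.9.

Lagrange interpolation formula:
P(x) = Σ yᵢ × Lᵢ(x)
where Lᵢ(x) = Π_{j≠i} (x - xⱼ)/(xᵢ - xⱼ)

L_0(5.9) = (5.9 - 7)/(4 - 7) × (5.9 - 10)/(4 - 10) × (5.9 - 13)/(4 - 13) = 0.197660
L_1(5.9) = (5.9 - 4)/(7 - 4) × (5.9 - 10)/(7 - 10) × (5.9 - 13)/(7 - 13) = 1.024241
L_2(5.9) = (5.9 - 4)/(10 - 4) × (5.9 - 7)/(10 - 7) × (5.9 - 13)/(10 - 13) = -0.274796
L_3(5.9) = (5.9 - 4)/(13 - 4) × (5.9 - 7)/(13 - 7) × (5.9 - 10)/(13 - 10) = 0.052895

P(5.9) = 10×L_0(5.9) + 10×L_1(5.9) + (-3)×L_2(5.9) + (-9)×L_3(5.9)
P(5.9) = 12.567346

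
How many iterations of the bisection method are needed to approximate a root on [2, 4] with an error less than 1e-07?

We need (b-a)/2^n ≤ 1e-07
(4 - 2)/2^n ≤ 1e-07
2/2^n ≤ 1e-07
2^n ≥ 20000000
n ≥ log₂(20000000) = 24.25
n ≥ 25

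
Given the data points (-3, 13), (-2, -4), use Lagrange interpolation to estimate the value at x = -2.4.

Lagrange interpolation formula:
P(x) = Σ yᵢ × Lᵢ(x)
where Lᵢ(x) = Π_{j≠i} (x - xⱼ)/(xᵢ - xⱼ)

L_0(-2.4) = (-2.4 - (-2))/(-3 - (-2)) = 0.400000
L_1(-2.4) = (-2.4 - (-3))/(-2 - (-3)) = 0.600000

P(-2.4) = 13×L_0(-2.4) + (-4)×L_1(-2.4)
P(-2.4) = 2.800000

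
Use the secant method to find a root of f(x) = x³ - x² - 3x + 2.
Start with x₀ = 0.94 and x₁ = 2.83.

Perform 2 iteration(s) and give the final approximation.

f(x) = x³ - x² - 3x + 2
x₀ = 0.94, x₁ = 2.83

Secant formula: x_{n+1} = x_n - f(x_n)(x_n - x_{n-1})/(f(x_n) - f(x_{n-1}))

Iteration 1:
  f(0.940000) = -0.873016
  f(2.830000) = 8.166287
  x_2 = 2.830000 - 8.166287×(2.830000 - 0.940000)/(8.166287 - (-0.873016))
       = 1.122536
Iteration 2:
  f(2.830000) = 8.166287
  f(1.122536) = -1.213202
  x_3 = 1.122536 - (-1.213202)×(1.122536 - 2.830000)/(-1.213202 - 8.166287)
       = 1.343390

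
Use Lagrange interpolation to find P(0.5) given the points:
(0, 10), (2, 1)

Lagrange interpolation formula:
P(x) = Σ yᵢ × Lᵢ(x)
where Lᵢ(x) = Π_{j≠i} (x - xⱼ)/(xᵢ - xⱼ)

L_0(0.5) = (0.5 - 2)/(0 - 2) = 0.750000
L_1(0.5) = (0.5 - 0)/(2 - 0) = 0.250000

P(0.5) = 10×L_0(0.5) + 1×L_1(0.5)
P(0.5) = 7.750000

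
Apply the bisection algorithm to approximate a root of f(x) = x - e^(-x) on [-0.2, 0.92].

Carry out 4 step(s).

f(x) = x - e^(-x)
Initial interval: [-0.2, 0.92]

Iteration 1:
  c_1 = (-0.200000 + 0.920000)/2 = 0.360000
  f(c_1) = f(0.360000) = -0.337676
  f(a) × f(c) ≥ 0, new interval: [0.360000, 0.920000]
Iteration 2:
  c_2 = (0.360000 + 0.920000)/2 = 0.640000
  f(c_2) = f(0.640000) = 0.112708
  f(a) × f(c) < 0, new interval: [0.360000, 0.640000]
Iteration 3:
  c_3 = (0.360000 + 0.640000)/2 = 0.500000
  f(c_3) = f(0.500000) = -0.106531
  f(a) × f(c) ≥ 0, new interval: [0.500000, 0.640000]
Iteration 4:
  c_4 = (0.500000 + 0.640000)/2 = 0.570000
  f(c_4) = f(0.570000) = 0.004475
  f(a) × f(c) < 0, new interval: [0.500000, 0.570000]

After 4 iteration(s), the approximation is c_4 = 0.570000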